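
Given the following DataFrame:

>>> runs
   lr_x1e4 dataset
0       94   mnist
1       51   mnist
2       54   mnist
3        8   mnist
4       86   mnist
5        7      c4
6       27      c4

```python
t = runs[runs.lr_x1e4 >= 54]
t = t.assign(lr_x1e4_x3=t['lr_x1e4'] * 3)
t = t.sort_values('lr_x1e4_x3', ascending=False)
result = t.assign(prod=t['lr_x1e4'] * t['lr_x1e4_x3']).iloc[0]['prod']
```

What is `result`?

26508

filter rows where lr_x1e4 >= 54:
   lr_x1e4 dataset
0       94   mnist
2       54   mnist
4       86   mnist
add column lr_x1e4_x3 = t['lr_x1e4'] * 3:
   lr_x1e4 dataset  lr_x1e4_x3
0       94   mnist         282
2       54   mnist         162
4       86   mnist         258
sort by lr_x1e4_x3 descending:
   lr_x1e4 dataset  lr_x1e4_x3
0       94   mnist         282
4       86   mnist         258
2       54   mnist         162
add column prod = t['lr_x1e4'] * t['lr_x1e4_x3']:
   lr_x1e4 dataset  lr_x1e4_x3   prod
0       94   mnist         282  26508
4       86   mnist         258  22188
2       54   mnist         162   8748
The value at position 0, column 'prod' is 26508.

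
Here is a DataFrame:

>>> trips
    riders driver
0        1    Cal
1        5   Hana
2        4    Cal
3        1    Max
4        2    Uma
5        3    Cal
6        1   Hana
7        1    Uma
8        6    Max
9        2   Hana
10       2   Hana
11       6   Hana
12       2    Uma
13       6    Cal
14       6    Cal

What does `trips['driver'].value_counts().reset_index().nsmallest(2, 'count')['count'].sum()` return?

value_counts of driver:
driver
Cal     5
Hana    5
Uma     3
Max     2
Name: count, dtype: int64
reset_index():
  driver  count
0    Cal      5
1   Hana      5
2    Uma      3
3    Max      2
take 2 rows with smallest count:
  driver  count
3    Max      2
2    Uma      3
Reading off the sum of column 'count', we get 5.

5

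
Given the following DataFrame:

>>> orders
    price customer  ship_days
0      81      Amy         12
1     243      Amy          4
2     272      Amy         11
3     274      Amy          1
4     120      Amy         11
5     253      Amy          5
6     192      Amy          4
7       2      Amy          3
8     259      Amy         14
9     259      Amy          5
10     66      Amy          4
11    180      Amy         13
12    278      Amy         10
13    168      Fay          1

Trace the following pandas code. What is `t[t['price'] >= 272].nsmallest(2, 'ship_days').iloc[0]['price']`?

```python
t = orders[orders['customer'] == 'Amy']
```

274

filter rows where customer == 'Amy':
    price customer  ship_days
0      81      Amy         12
1     243      Amy          4
2     272      Amy         11
3     274      Amy          1
4     120      Amy         11
5     253      Amy          5
6     192      Amy          4
7       2      Amy          3
8     259      Amy         14
9     259      Amy          5
10     66      Amy          4
11    180      Amy         13
12    278      Amy         10
filter rows where price >= 272:
    price customer  ship_days
2     272      Amy         11
3     274      Amy          1
12    278      Amy         10
take 2 rows with smallest ship_days:
    price customer  ship_days
3     274      Amy          1
12    278      Amy         10
Then the value at position 0, column 'price': 274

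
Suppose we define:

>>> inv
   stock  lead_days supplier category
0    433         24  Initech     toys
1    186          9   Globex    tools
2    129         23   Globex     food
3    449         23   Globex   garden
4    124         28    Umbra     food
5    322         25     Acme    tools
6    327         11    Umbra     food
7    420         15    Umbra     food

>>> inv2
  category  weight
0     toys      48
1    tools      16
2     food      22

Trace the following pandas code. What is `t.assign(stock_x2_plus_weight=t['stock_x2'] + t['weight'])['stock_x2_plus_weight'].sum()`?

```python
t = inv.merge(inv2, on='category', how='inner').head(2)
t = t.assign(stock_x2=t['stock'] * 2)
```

merge on 'category' (how='inner') → 7 rows:
   stock  lead_days supplier category  weight
0    433         24  Initech     toys      48
1    186          9   Globex    tools      16
2    129         23   Globex     food      22
3    124         28    Umbra     food      22
4    322         25     Acme    tools      16
5    327         11    Umbra     food      22
6    420         15    Umbra     food      22
take first 2 rows:
   stock  lead_days supplier category  weight
0    433         24  Initech     toys      48
1    186          9   Globex    tools      16
add column stock_x2 = t['stock'] * 2:
   stock  lead_days supplier category  weight  stock_x2
0    433         24  Initech     toys      48       866
1    186          9   Globex    tools      16       372
add column stock_x2_plus_weight = t['stock_x2'] + t['weight']:
   stock  lead_days supplier category  weight  stock_x2  stock_x2_plus_weight
0    433         24  Initech     toys      48       866                   914
1    186          9   Globex    tools      16       372                   388
sum of column 'stock_x2_plus_weight' → 1302

1302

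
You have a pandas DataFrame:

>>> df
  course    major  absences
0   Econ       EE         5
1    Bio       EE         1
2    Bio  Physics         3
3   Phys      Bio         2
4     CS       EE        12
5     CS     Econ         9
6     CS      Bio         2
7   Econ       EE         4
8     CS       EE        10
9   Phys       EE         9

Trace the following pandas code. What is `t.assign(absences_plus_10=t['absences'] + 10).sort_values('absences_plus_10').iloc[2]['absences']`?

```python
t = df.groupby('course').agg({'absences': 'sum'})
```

group by course, sum of absences:
        absences
course          
Bio            4
CS            33
Econ           9
Phys          11
add column absences_plus_10 = t['absences'] + 10:
        absences  absences_plus_10
course                            
Bio            4                14
CS            33                43
Econ           9                19
Phys          11                21
sort by absences_plus_10:
        absences  absences_plus_10
course                            
Bio            4                14
Econ           9                19
Phys          11                21
CS            33                43

11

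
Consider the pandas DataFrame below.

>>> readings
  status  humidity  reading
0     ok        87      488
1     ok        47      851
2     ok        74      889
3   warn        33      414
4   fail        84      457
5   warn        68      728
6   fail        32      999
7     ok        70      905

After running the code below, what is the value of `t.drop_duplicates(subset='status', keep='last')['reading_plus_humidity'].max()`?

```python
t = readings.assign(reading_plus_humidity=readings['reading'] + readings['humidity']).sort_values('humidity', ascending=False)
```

add column reading_plus_humidity = readings['reading'] + readings['humidity']:
  status  humidity  reading  reading_plus_humidity
0     ok        87      488                    575
1     ok        47      851                    898
2     ok        74      889                    963
3   warn        33      414                    447
4   fail        84      457                    541
5   warn        68      728                    796
6   fail        32      999                   1031
7     ok        70      905                    975
sort by humidity descending:
  status  humidity  reading  reading_plus_humidity
0     ok        87      488                    575
4   fail        84      457                    541
2     ok        74      889                    963
7     ok        70      905                    975
5   warn        68      728                    796
1     ok        47      851                    898
3   warn        33      414                    447
6   fail        32      999                   1031
drop duplicate status (keep=last):
  status  humidity  reading  reading_plus_humidity
1     ok        47      851                    898
3   warn        33      414                    447
6   fail        32      999                   1031
Taking the max of column 'reading_plus_humidity' gives 1031.

1031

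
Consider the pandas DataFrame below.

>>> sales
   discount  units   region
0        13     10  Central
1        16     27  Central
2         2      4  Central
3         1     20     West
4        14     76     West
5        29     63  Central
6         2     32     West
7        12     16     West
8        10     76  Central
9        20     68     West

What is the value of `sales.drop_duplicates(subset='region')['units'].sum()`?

30

drop duplicate region (keep=first):
   discount  units   region
0        13     10  Central
3         1     20     West
Reading off the sum of column 'units', we get 30.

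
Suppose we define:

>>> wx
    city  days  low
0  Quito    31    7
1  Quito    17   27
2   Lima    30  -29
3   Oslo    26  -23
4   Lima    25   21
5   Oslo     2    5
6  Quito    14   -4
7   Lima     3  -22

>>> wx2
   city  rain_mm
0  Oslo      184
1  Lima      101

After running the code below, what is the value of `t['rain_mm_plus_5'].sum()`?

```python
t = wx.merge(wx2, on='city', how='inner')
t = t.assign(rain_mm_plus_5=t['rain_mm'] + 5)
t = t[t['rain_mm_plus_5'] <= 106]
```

merge on 'city' (how='inner') → 5 rows:
   city  days  low  rain_mm
0  Lima    30  -29      101
1  Oslo    26  -23      184
2  Lima    25   21      101
3  Oslo     2    5      184
4  Lima     3  -22      101
add column rain_mm_plus_5 = t['rain_mm'] + 5:
   city  days  low  rain_mm  rain_mm_plus_5
0  Lima    30  -29      101             106
1  Oslo    26  -23      184             189
2  Lima    25   21      101             106
3  Oslo     2    5      184             189
4  Lima     3  -22      101             106
filter rows where rain_mm_plus_5 <= 106:
   city  days  low  rain_mm  rain_mm_plus_5
0  Lima    30  -29      101             106
2  Lima    25   21      101             106
4  Lima     3  -22      101             106

318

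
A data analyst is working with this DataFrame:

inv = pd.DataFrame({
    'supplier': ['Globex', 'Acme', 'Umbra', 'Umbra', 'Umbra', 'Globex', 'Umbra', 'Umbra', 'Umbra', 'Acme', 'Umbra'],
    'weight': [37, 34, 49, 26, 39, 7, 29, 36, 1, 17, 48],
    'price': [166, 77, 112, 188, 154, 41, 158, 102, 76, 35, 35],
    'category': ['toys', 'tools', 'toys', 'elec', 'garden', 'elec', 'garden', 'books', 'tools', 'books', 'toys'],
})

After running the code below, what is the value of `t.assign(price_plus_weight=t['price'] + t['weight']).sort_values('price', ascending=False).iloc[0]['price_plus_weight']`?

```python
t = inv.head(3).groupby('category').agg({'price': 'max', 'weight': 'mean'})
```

209.0

take first 3 rows:
  supplier  weight  price category
0   Globex      37    166     toys
1     Acme      34     77    tools
2    Umbra      49    112     toys
group by category: max(price), mean(weight):
          price  weight
category               
tools        77    34.0
toys        166    43.0
add column price_plus_weight = t['price'] + t['weight']:
          price  weight  price_plus_weight
category                                  
tools        77    34.0              111.0
toys        166    43.0              209.0
sort by price descending:
          price  weight  price_plus_weight
category                                  
toys        166    43.0              209.0
tools        77    34.0              111.0
So iloc[0]['price_plus_weight'] = 209.0.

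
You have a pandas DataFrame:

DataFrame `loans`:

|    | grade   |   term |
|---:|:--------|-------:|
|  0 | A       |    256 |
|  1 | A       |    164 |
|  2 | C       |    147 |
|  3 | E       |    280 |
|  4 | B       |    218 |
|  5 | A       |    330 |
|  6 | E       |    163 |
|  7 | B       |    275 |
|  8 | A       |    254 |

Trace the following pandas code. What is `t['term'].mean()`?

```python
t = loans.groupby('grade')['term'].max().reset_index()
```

258.0

group by grade, max of term:
grade
A    330
B    275
C    147
E    280
Name: term, dtype: int64
reset_index():
  grade  term
0     A   330
1     B   275
2     C   147
3     E   280
Finally, mean of column 'term' = 258.0.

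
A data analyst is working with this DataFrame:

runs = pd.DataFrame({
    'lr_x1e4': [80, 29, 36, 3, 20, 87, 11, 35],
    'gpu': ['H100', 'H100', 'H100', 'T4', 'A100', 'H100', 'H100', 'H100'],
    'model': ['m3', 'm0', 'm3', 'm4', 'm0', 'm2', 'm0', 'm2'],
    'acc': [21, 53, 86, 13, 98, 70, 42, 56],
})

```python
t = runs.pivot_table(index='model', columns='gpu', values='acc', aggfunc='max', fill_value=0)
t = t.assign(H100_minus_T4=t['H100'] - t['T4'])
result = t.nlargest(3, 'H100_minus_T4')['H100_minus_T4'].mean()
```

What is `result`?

pivot: rows=model, cols=gpu, max(acc):
gpu    A100  H100  T4
model                
m0       98    53   0
m2        0    70   0
m3        0    86   0
m4        0     0  13
add column H100_minus_T4 = t['H100'] - t['T4']:
gpu    A100  H100  T4  H100_minus_T4
model                               
m0       98    53   0             53
m2        0    70   0             70
m3        0    86   0             86
m4        0     0  13            -13
take 3 rows with largest H100_minus_T4:
gpu    A100  H100  T4  H100_minus_T4
model                               
m3        0    86   0             86
m2        0    70   0             70
m0       98    53   0             53
Then the mean of column 'H100_minus_T4': 69.6666666667

69.6666666667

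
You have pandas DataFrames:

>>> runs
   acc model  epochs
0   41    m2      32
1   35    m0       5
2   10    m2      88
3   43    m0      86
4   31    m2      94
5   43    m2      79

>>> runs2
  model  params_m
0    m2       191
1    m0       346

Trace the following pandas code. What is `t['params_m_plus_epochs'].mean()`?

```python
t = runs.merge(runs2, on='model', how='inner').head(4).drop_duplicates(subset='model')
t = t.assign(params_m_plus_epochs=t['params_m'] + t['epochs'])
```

287.0

merge on 'model' (how='inner') → 6 rows:
   acc model  epochs  params_m
0   41    m2      32       191
1   35    m0       5       346
2   10    m2      88       191
3   43    m0      86       346
4   31    m2      94       191
5   43    m2      79       191
take first 4 rows:
   acc model  epochs  params_m
0   41    m2      32       191
1   35    m0       5       346
2   10    m2      88       191
3   43    m0      86       346
drop duplicate model (keep=first):
   acc model  epochs  params_m
0   41    m2      32       191
1   35    m0       5       346
add column params_m_plus_epochs = t['params_m'] + t['epochs']:
   acc model  epochs  params_m  params_m_plus_epochs
0   41    m2      32       191                   223
1   35    m0       5       346                   351
Then the mean of column 'params_m_plus_epochs': 287.0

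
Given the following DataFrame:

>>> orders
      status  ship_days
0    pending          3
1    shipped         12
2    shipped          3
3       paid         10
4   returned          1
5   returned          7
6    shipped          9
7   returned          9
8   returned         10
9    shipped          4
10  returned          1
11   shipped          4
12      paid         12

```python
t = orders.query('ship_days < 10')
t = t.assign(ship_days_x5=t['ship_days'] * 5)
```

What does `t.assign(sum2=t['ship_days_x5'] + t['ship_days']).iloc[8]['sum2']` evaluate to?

24

filter rows where ship_days < 10:
      status  ship_days
0    pending          3
2    shipped          3
4   returned          1
5   returned          7
6    shipped          9
7   returned          9
9    shipped          4
10  returned          1
11   shipped          4
add column ship_days_x5 = t['ship_days'] * 5:
      status  ship_days  ship_days_x5
0    pending          3            15
2    shipped          3            15
4   returned          1             5
5   returned          7            35
6    shipped          9            45
7   returned          9            45
9    shipped          4            20
10  returned          1             5
11   shipped          4            20
add column sum2 = t['ship_days_x5'] + t['ship_days']:
      status  ship_days  ship_days_x5  sum2
0    pending          3            15    18
2    shipped          3            15    18
4   returned          1             5     6
5   returned          7            35    42
6    shipped          9            45    54
7   returned          9            45    54
9    shipped          4            20    24
10  returned          1             5     6
11   shipped          4            20    24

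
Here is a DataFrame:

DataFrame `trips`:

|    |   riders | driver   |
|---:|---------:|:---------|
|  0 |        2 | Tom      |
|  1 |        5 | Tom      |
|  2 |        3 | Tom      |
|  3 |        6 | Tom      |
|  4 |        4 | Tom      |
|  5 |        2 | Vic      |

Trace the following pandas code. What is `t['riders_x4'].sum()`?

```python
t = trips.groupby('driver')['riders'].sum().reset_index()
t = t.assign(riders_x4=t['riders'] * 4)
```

group by driver, sum of riders:
driver
Tom    20
Vic     2
Name: riders, dtype: int64
reset_index():
  driver  riders
0    Tom      20
1    Vic       2
add column riders_x4 = t['riders'] * 4:
  driver  riders  riders_x4
0    Tom      20         80
1    Vic       2          8
Reading off the sum of column 'riders_x4', we get 88.

88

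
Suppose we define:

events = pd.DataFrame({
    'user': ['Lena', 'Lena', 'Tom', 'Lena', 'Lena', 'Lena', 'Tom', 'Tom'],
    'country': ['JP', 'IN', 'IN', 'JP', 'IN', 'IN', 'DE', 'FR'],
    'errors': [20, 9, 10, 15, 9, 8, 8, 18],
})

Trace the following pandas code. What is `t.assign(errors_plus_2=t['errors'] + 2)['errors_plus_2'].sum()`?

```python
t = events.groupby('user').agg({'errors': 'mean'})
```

28.2

group by user, mean of errors:
      errors
user        
Lena    12.2
Tom     12.0
add column errors_plus_2 = t['errors'] + 2:
      errors  errors_plus_2
user                       
Lena    12.2           14.2
Tom     12.0           14.0
Hence 28.2.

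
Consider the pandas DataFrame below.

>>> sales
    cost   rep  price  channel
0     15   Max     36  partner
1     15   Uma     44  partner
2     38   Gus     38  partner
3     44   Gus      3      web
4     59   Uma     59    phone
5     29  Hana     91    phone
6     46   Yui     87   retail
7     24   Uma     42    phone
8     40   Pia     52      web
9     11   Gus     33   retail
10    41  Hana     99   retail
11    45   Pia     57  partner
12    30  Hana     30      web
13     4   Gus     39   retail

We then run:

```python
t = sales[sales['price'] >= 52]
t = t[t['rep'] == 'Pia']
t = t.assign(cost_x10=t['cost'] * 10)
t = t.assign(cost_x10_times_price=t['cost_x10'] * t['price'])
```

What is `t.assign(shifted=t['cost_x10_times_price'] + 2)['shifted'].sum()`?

filter rows where price >= 52:
    cost   rep  price  channel
4     59   Uma     59    phone
5     29  Hana     91    phone
6     46   Yui     87   retail
8     40   Pia     52      web
10    41  Hana     99   retail
11    45   Pia     57  partner
filter rows where rep == 'Pia':
    cost  rep  price  channel
8     40  Pia     52      web
11    45  Pia     57  partner
add column cost_x10 = t['cost'] * 10:
    cost  rep  price  channel  cost_x10
8     40  Pia     52      web       400
11    45  Pia     57  partner       450
add column cost_x10_times_price = t['cost_x10'] * t['price']:
    cost  rep  price  channel  cost_x10  cost_x10_times_price
8     40  Pia     52      web       400                 20800
11    45  Pia     57  partner       450                 25650
add column shifted = t['cost_x10_times_price'] + 2:
    cost  rep  price  channel  cost_x10  cost_x10_times_price  shifted
8     40  Pia     52      web       400                 20800    20802
11    45  Pia     57  partner       450                 25650    25652

46454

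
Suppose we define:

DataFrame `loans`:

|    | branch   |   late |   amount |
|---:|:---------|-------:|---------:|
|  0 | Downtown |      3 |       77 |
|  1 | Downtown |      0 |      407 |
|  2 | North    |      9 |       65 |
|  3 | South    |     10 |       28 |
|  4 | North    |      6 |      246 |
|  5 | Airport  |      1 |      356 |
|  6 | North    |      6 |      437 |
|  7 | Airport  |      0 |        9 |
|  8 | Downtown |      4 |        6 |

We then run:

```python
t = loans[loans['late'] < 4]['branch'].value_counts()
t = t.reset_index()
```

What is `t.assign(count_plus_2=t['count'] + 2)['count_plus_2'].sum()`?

8

filter rows where late < 4:
     branch  late  amount
0  Downtown     3      77
1  Downtown     0     407
5   Airport     1     356
7   Airport     0       9
value_counts of branch:
branch
Downtown    2
Airport     2
Name: count, dtype: int64
reset_index():
     branch  count
0  Downtown      2
1   Airport      2
add column count_plus_2 = t['count'] + 2:
     branch  count  count_plus_2
0  Downtown      2             4
1   Airport      2             4
Reading off the sum of column 'count_plus_2', we get 8.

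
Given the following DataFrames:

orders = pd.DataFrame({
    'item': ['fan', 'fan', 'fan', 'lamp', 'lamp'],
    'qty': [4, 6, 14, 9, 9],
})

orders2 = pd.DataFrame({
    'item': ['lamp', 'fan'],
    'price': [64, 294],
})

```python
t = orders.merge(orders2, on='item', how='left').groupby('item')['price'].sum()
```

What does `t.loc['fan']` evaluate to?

merge on 'item' (how='left') → 5 rows:
   item  qty  price
0   fan    4    294
1   fan    6    294
2   fan   14    294
3  lamp    9     64
4  lamp    9     64
group by item, sum of price:
item
fan     882
lamp    128
Name: price, dtype: int64

882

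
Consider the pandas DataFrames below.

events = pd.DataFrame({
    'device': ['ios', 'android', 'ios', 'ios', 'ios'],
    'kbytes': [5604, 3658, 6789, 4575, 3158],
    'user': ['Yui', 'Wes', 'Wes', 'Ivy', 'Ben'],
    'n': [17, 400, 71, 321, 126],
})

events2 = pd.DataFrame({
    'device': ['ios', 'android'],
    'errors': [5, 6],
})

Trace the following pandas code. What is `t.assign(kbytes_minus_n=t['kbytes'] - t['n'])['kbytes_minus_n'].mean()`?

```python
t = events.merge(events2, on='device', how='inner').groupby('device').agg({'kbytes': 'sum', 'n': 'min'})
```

merge on 'device' (how='inner') → 5 rows:
    device  kbytes user    n  errors
0      ios    5604  Yui   17       5
1  android    3658  Wes  400       6
2      ios    6789  Wes   71       5
3      ios    4575  Ivy  321       5
4      ios    3158  Ben  126       5
group by device: sum(kbytes), min(n):
         kbytes    n
device              
android    3658  400
ios       20126   17
add column kbytes_minus_n = t['kbytes'] - t['n']:
         kbytes    n  kbytes_minus_n
device                              
android    3658  400            3258
ios       20126   17           20109
mean of column 'kbytes_minus_n' → 11683.5

11683.5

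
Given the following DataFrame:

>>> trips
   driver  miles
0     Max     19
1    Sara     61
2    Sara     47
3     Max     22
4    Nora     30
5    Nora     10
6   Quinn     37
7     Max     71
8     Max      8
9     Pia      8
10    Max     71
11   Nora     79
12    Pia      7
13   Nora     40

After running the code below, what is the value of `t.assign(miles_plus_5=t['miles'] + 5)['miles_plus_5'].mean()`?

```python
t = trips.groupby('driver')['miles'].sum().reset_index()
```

group by driver, sum of miles:
driver
Max      191
Nora     159
Pia       15
Quinn     37
Sara     108
Name: miles, dtype: int64
reset_index():
  driver  miles
0    Max    191
1   Nora    159
2    Pia     15
3  Quinn     37
4   Sara    108
add column miles_plus_5 = t['miles'] + 5:
  driver  miles  miles_plus_5
0    Max    191           196
1   Nora    159           164
2    Pia     15            20
3  Quinn     37            42
4   Sara    108           113
Reading off the mean of column 'miles_plus_5', we get 107.0.

107.0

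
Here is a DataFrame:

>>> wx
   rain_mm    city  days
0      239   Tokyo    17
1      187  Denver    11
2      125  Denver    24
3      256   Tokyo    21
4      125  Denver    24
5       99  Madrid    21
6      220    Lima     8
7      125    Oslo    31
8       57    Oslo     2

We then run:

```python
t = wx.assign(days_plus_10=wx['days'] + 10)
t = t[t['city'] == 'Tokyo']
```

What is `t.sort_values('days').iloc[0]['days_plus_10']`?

27

add column days_plus_10 = wx['days'] + 10:
   rain_mm    city  days  days_plus_10
0      239   Tokyo    17            27
1      187  Denver    11            21
2      125  Denver    24            34
3      256   Tokyo    21            31
4      125  Denver    24            34
5       99  Madrid    21            31
6      220    Lima     8            18
7      125    Oslo    31            41
8       57    Oslo     2            12
filter rows where city == 'Tokyo':
   rain_mm   city  days  days_plus_10
0      239  Tokyo    17            27
3      256  Tokyo    21            31
sort by days:
   rain_mm   city  days  days_plus_10
0      239  Tokyo    17            27
3      256  Tokyo    21            31
Taking the value at position 0, column 'days_plus_10' gives 27.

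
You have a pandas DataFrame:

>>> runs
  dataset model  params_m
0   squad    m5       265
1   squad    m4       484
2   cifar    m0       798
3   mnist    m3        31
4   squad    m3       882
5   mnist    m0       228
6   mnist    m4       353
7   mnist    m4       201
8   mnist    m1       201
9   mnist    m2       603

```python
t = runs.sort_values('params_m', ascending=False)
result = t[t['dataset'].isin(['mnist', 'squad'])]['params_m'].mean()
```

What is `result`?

360.888888889

sort by params_m descending:
  dataset model  params_m
4   squad    m3       882
2   cifar    m0       798
9   mnist    m2       603
1   squad    m4       484
6   mnist    m4       353
0   squad    m5       265
5   mnist    m0       228
7   mnist    m4       201
8   mnist    m1       201
3   mnist    m3        31
filter rows where dataset in ['mnist', 'squad']:
  dataset model  params_m
4   squad    m3       882
9   mnist    m2       603
1   squad    m4       484
6   mnist    m4       353
0   squad    m5       265
5   mnist    m0       228
7   mnist    m4       201
8   mnist    m1       201
3   mnist    m3        31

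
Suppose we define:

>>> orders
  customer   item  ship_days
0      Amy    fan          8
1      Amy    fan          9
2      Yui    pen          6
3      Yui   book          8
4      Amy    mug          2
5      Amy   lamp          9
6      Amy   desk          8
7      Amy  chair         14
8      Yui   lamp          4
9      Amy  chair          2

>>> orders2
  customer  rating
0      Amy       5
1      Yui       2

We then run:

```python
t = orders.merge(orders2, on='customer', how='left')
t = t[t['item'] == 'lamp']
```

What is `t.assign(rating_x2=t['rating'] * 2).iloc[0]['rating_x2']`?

10

merge on 'customer' (how='left') → 10 rows:
  customer   item  ship_days  rating
0      Amy    fan          8       5
1      Amy    fan          9       5
2      Yui    pen          6       2
3      Yui   book          8       2
4      Amy    mug          2       5
5      Amy   lamp          9       5
6      Amy   desk          8       5
7      Amy  chair         14       5
8      Yui   lamp          4       2
9      Amy  chair          2       5
filter rows where item == 'lamp':
  customer  item  ship_days  rating
5      Amy  lamp          9       5
8      Yui  lamp          4       2
add column rating_x2 = t['rating'] * 2:
  customer  item  ship_days  rating  rating_x2
5      Amy  lamp          9       5         10
8      Yui  lamp          4       2          4
Hence 10.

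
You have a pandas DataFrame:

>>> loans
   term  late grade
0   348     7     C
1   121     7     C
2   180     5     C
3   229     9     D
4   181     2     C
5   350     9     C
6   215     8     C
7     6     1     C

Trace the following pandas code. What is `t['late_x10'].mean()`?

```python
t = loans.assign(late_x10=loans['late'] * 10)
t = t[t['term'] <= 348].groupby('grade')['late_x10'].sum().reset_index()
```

add column late_x10 = loans['late'] * 10:
   term  late grade  late_x10
0   348     7     C        70
1   121     7     C        70
2   180     5     C        50
3   229     9     D        90
4   181     2     C        20
5   350     9     C        90
6   215     8     C        80
7     6     1     C        10
filter rows where term <= 348:
   term  late grade  late_x10
0   348     7     C        70
1   121     7     C        70
2   180     5     C        50
3   229     9     D        90
4   181     2     C        20
6   215     8     C        80
7     6     1     C        10
group by grade, sum of late_x10:
grade
C    300
D     90
Name: late_x10, dtype: int64
reset_index():
  grade  late_x10
0     C       300
1     D        90

195.0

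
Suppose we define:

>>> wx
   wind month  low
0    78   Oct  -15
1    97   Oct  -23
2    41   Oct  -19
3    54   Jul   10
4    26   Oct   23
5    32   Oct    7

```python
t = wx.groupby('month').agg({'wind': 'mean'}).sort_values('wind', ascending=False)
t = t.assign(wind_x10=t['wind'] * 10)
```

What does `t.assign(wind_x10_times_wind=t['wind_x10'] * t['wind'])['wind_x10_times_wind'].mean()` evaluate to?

group by month, mean of wind:
       wind
month      
Jul    54.0
Oct    54.8
sort by wind descending:
       wind
month      
Oct    54.8
Jul    54.0
add column wind_x10 = t['wind'] * 10:
       wind  wind_x10
month                
Oct    54.8     548.0
Jul    54.0     540.0
add column wind_x10_times_wind = t['wind_x10'] * t['wind']:
       wind  wind_x10  wind_x10_times_wind
month                                     
Oct    54.8     548.0              30030.4
Jul    54.0     540.0              29160.0

29595.2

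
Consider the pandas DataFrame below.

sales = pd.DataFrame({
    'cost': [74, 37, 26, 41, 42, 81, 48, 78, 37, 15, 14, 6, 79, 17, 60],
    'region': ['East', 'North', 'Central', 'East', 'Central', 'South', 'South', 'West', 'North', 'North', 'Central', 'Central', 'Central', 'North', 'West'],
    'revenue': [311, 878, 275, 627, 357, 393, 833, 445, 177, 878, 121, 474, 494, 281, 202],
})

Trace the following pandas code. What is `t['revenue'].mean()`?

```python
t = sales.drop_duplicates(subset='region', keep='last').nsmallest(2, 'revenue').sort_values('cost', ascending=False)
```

drop duplicate region (keep=last):
    cost   region  revenue
3     41     East      627
6     48    South      833
12    79  Central      494
13    17    North      281
14    60     West      202
take 2 rows with smallest revenue:
    cost region  revenue
14    60   West      202
13    17  North      281
sort by cost descending:
    cost region  revenue
14    60   West      202
13    17  North      281

241.5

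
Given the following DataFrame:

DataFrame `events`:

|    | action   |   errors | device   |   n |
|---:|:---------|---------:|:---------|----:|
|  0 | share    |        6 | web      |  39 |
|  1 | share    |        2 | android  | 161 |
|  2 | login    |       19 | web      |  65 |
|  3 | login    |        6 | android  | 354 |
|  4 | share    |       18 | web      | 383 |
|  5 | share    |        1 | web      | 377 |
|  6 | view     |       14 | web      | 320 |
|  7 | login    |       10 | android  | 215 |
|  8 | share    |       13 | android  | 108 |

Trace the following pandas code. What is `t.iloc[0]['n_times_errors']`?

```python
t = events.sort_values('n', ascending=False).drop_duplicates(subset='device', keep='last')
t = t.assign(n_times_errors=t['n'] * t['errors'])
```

sort by n descending:
  action  errors   device    n
4  share      18      web  383
5  share       1      web  377
3  login       6  android  354
6   view      14      web  320
7  login      10  android  215
1  share       2  android  161
8  share      13  android  108
2  login      19      web   65
0  share       6      web   39
drop duplicate device (keep=last):
  action  errors   device    n
8  share      13  android  108
0  share       6      web   39
add column n_times_errors = t['n'] * t['errors']:
  action  errors   device    n  n_times_errors
8  share      13  android  108            1404
0  share       6      web   39             234
Then the value at position 0, column 'n_times_errors': 1404

1404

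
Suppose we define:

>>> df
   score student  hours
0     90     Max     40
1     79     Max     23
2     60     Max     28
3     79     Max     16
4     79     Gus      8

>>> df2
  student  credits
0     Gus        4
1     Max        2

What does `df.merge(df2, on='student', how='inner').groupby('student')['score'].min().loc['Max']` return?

merge on 'student' (how='inner') → 5 rows:
   score student  hours  credits
0     90     Max     40        2
1     79     Max     23        2
2     60     Max     28        2
3     79     Max     16        2
4     79     Gus      8        4
group by student, min of score:
student
Gus    79
Max    60
Name: score, dtype: int64
Taking the value at index 'Max' gives 60.

60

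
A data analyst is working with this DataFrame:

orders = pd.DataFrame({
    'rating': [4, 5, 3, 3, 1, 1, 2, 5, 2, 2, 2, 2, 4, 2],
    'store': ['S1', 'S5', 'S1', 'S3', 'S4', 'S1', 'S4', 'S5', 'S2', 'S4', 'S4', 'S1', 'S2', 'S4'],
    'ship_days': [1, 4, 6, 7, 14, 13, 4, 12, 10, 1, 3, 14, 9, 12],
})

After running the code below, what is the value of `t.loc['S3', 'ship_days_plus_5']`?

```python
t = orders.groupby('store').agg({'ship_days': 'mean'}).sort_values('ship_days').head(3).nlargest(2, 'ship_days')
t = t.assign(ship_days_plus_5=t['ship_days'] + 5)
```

group by store, mean of ship_days:
       ship_days
store           
S1           8.5
S2           9.5
S3           7.0
S4           6.8
S5           8.0
sort by ship_days:
       ship_days
store           
S4           6.8
S3           7.0
S5           8.0
S1           8.5
S2           9.5
take first 3 rows:
       ship_days
store           
S4           6.8
S3           7.0
S5           8.0
take 2 rows with largest ship_days:
       ship_days
store           
S5           8.0
S3           7.0
add column ship_days_plus_5 = t['ship_days'] + 5:
       ship_days  ship_days_plus_5
store                             
S5           8.0              13.0
S3           7.0              12.0
Finally, value at row 'S3', column 'ship_days_plus_5' = 12.0.

12.0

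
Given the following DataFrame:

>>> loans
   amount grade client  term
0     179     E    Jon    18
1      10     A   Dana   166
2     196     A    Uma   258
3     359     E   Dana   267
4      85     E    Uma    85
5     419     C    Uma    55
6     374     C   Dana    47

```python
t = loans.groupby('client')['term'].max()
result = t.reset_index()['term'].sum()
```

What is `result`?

543

group by client, max of term:
client
Dana    267
Jon      18
Uma     258
Name: term, dtype: int64
reset_index():
  client  term
0   Dana   267
1    Jon    18
2    Uma   258
Reading off the sum of column 'term', we get 543.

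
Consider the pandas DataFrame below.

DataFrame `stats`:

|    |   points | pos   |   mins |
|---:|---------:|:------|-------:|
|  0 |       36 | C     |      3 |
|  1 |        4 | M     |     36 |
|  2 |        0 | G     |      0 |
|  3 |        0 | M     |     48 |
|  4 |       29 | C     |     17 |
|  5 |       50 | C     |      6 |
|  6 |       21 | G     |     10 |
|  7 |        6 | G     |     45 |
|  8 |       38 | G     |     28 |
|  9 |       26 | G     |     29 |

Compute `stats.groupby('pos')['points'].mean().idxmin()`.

group by pos, mean of points:
pos
C    38.333333
G    18.200000
M     2.000000
Name: points, dtype: float64
Then the label with the smallest value: M

M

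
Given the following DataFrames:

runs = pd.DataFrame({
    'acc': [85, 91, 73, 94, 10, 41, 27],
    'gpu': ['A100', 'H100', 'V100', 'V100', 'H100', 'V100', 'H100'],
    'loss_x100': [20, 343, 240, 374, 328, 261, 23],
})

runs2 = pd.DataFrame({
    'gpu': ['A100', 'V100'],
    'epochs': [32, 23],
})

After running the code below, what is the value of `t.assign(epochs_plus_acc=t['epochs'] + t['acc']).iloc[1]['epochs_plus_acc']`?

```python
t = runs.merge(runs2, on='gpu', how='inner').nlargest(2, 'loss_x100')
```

merge on 'gpu' (how='inner') → 4 rows:
   acc   gpu  loss_x100  epochs
0   85  A100         20      32
1   73  V100        240      23
2   94  V100        374      23
3   41  V100        261      23
take 2 rows with largest loss_x100:
   acc   gpu  loss_x100  epochs
2   94  V100        374      23
3   41  V100        261      23
add column epochs_plus_acc = t['epochs'] + t['acc']:
   acc   gpu  loss_x100  epochs  epochs_plus_acc
2   94  V100        374      23              117
3   41  V100        261      23               64

64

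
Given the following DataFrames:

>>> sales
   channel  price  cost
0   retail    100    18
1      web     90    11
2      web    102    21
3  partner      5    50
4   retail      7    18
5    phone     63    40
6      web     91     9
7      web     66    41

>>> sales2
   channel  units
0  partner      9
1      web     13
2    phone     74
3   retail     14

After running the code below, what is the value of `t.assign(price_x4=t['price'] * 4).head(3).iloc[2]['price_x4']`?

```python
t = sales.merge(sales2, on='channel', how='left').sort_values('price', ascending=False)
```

merge on 'channel' (how='left') → 8 rows:
   channel  price  cost  units
0   retail    100    18     14
1      web     90    11     13
2      web    102    21     13
3  partner      5    50      9
4   retail      7    18     14
5    phone     63    40     74
6      web     91     9     13
7      web     66    41     13
sort by price descending:
   channel  price  cost  units
2      web    102    21     13
0   retail    100    18     14
6      web     91     9     13
1      web     90    11     13
7      web     66    41     13
5    phone     63    40     74
4   retail      7    18     14
3  partner      5    50      9
add column price_x4 = t['price'] * 4:
   channel  price  cost  units  price_x4
2      web    102    21     13       408
0   retail    100    18     14       400
6      web     91     9     13       364
1      web     90    11     13       360
7      web     66    41     13       264
5    phone     63    40     74       252
4   retail      7    18     14        28
3  partner      5    50      9        20
take first 3 rows:
  channel  price  cost  units  price_x4
2     web    102    21     13       408
0  retail    100    18     14       400
6     web     91     9     13       364

364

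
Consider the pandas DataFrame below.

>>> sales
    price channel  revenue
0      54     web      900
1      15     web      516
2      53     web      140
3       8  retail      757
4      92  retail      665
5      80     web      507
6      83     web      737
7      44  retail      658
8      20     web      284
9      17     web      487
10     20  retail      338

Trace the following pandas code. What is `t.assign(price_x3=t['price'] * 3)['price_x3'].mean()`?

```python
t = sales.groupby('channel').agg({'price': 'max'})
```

group by channel, max of price:
         price
channel       
retail      92
web         83
add column price_x3 = t['price'] * 3:
         price  price_x3
channel                 
retail      92       276
web         83       249
Hence 262.5.

262.5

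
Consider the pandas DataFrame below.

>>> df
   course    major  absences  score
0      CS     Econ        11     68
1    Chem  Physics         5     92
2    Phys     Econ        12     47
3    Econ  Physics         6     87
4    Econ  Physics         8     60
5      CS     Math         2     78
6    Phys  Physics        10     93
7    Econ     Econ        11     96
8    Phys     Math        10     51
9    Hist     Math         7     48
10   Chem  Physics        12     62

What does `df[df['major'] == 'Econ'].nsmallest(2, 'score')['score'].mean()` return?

filter rows where major == 'Econ':
  course major  absences  score
0     CS  Econ        11     68
2   Phys  Econ        12     47
7   Econ  Econ        11     96
take 2 rows with smallest score:
  course major  absences  score
2   Phys  Econ        12     47
0     CS  Econ        11     68
Reading off the mean of column 'score', we get 57.5.

57.5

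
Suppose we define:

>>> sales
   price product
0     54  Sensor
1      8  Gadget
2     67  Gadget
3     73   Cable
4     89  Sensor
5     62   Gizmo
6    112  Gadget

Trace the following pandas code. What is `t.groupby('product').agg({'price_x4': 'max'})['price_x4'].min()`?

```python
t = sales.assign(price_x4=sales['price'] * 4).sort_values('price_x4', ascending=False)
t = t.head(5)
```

248

add column price_x4 = sales['price'] * 4:
   price product  price_x4
0     54  Sensor       216
1      8  Gadget        32
2     67  Gadget       268
3     73   Cable       292
4     89  Sensor       356
5     62   Gizmo       248
6    112  Gadget       448
sort by price_x4 descending:
   price product  price_x4
6    112  Gadget       448
4     89  Sensor       356
3     73   Cable       292
2     67  Gadget       268
5     62   Gizmo       248
0     54  Sensor       216
1      8  Gadget        32
take first 5 rows:
   price product  price_x4
6    112  Gadget       448
4     89  Sensor       356
3     73   Cable       292
2     67  Gadget       268
5     62   Gizmo       248
group by product, max of price_x4:
         price_x4
product          
Cable         292
Gadget        448
Gizmo         248
Sensor        356
Finally, min of column 'price_x4' = 248.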